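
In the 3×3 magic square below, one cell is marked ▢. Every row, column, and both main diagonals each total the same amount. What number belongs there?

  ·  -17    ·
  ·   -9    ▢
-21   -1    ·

-25

Column 2 is complete and sums to -27; that is the magic constant.
Row 3 must total -27; the given cells sum to -22, so (3,3) = -5.
Main diagonal must total -27; the given cells sum to -14, so (1,1) = -13.
The remaining cell in anti-diagonal is (1,3) = -27 − (-30) = 3.
The remaining cell in column 1 is (2,1) = -27 − (-34) = 7.
The remaining cell in column 3 is (2,3) = -27 − (-2) = -25.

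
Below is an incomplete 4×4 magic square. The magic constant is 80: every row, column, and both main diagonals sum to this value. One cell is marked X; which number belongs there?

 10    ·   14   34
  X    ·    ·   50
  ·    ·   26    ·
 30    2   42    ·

-6

Row 1: 10 + 14 + 34 + ? = 80, so (1,2) = 22.
Row 4 must total 80; the given cells sum to 74, so (4,4) = 6.
Using column 3: 14 + 26 + 42 + ? → (2,3) = 80 − 82 = -2.
Column 4 needs 80; the known cells sum to 90, so (3,4) = -10.
Using main diagonal: 10 + 26 + 6 + ? → (2,2) = 80 − 42 = 38.
Using anti-diagonal: 34 + (-2) + 30 + ? → (3,2) = 80 − 62 = 18.
From row 2, 80 − (38 + (-2) + 50) gives (2,1) = -6.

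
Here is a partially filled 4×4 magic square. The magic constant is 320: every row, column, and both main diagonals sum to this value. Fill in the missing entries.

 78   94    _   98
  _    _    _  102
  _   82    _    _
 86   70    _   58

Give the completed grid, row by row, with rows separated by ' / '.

78 94 50 98 / 90 74 54 102 / 66 82 110 62 / 86 70 106 58

The remaining cell in row 1 is (1,3) = 320 − 270 = 50.
From row 4, 320 − (86 + 70 + 58) gives (4,3) = 106.
Column 2: 94 + 82 + 70 + ? = 320, so (2,2) = 74.
Column 4: 98 + 102 + 58 + ? = 320, so (3,4) = 62.
From main diagonal, 320 − (78 + 74 + 58) gives (3,3) = 110.
From anti-diagonal, 320 − (98 + 82 + 86) gives (2,3) = 54.
From row 2, 320 − (74 + 54 + 102) gives (2,1) = 90.
Row 3: 82 + 110 + 62 + ? = 320, so (3,1) = 66.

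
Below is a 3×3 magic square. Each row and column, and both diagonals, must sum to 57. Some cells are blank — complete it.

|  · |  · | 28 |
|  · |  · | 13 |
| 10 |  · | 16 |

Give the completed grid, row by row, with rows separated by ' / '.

The remaining cell in row 3 is (3,2) = 57 − 26 = 31.
Using anti-diagonal: 28 + 10 + ? → (2,2) = 57 − 38 = 19.
The remaining cell in row 2 is (2,1) = 57 − 32 = 25.
The remaining cell in column 1 is (1,1) = 57 − 35 = 22.
The remaining cell in column 2 is (1,2) = 57 − 50 = 7.

22 7 28 / 25 19 13 / 10 31 16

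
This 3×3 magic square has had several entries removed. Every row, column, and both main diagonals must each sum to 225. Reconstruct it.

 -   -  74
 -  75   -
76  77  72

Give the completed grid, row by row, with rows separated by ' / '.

Column 2 must total 225; the given cells sum to 152, so (1,2) = 73.
Column 3 must total 225; the given cells sum to 146, so (2,3) = 79.
Main diagonal needs 225; the known cells sum to 147, so (1,1) = 78.
Using row 2: 75 + 79 + ? → (2,1) = 225 − 154 = 71.

78 73 74 / 71 75 79 / 76 77 72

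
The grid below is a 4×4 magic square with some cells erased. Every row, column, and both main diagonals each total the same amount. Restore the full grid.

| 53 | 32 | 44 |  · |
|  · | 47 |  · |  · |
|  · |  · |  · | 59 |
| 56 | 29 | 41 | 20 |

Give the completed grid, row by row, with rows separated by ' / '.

53 32 44 17 / 14 47 35 50 / 23 38 26 59 / 56 29 41 20

Row 4 is already complete: 56 + 29 + 41 + 20 = 146, so that is the magic constant.
Row 1: 53 + 32 + 44 + ? = 146, so (1,4) = 17.
The remaining cell in column 2 is (3,2) = 146 − 108 = 38.
Column 4: 17 + 59 + 20 + ? = 146, so (2,4) = 50.
The remaining cell in main diagonal is (3,3) = 146 − 120 = 26.
Using anti-diagonal: 17 + 38 + 56 + ? → (2,3) = 146 − 111 = 35.
Row 2: 47 + 35 + 50 + ? = 146, so (2,1) = 14.
Row 3 must total 146; the given cells sum to 123, so (3,1) = 23.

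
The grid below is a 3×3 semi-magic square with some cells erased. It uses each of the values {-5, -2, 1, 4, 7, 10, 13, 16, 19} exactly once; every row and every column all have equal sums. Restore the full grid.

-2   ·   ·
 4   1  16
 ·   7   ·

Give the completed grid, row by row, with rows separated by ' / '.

The 9 entries sum to 63, so each line sums to 63/3 = 21.
Column 1 needs 21; the known cells sum to 2, so (3,1) = 19.
The remaining cell in column 2 is (1,2) = 21 − 8 = 13.
Row 1: -2 + 13 + ? = 21, so (1,3) = 10.
The remaining cell in row 3 is (3,3) = 21 − 26 = -5.

-2 13 10 / 4 1 16 / 19 7 -5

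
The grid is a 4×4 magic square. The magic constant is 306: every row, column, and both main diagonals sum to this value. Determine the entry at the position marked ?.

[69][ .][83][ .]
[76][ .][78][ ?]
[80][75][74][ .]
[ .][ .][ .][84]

Row 3 must total 306; the given cells sum to 229, so (3,4) = 77.
Using column 1: 69 + 76 + 80 + ? → (4,1) = 306 − 225 = 81.
The remaining cell in column 3 is (4,3) = 306 − 235 = 71.
Main diagonal must total 306; the given cells sum to 227, so (2,2) = 79.
From anti-diagonal, 306 − (78 + 75 + 81) gives (1,4) = 72.
Using row 1: 69 + 83 + 72 + ? → (1,2) = 306 − 224 = 82.
The remaining cell in row 2 is (2,4) = 306 − 233 = 73.

73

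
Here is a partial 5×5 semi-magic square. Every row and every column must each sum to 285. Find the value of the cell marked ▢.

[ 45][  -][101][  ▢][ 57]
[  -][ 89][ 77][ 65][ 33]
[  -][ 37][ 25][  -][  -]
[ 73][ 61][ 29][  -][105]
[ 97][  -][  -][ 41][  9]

Row 2 needs 285; the known cells sum to 264, so (2,1) = 21.
Row 4: 73 + 61 + 29 + 105 + ? = 285, so (4,4) = 17.
Column 1 needs 285; the known cells sum to 236, so (3,1) = 49.
Column 3 must total 285; the given cells sum to 232, so (5,3) = 53.
Column 5 must total 285; the given cells sum to 204, so (3,5) = 81.
Row 3: 49 + 37 + 25 + 81 + ? = 285, so (3,4) = 93.
Row 5 must total 285; the given cells sum to 200, so (5,2) = 85.
Using column 2: 89 + 37 + 61 + 85 + ? → (1,2) = 285 − 272 = 13.
Column 4 must total 285; the given cells sum to 216, so (1,4) = 69.

69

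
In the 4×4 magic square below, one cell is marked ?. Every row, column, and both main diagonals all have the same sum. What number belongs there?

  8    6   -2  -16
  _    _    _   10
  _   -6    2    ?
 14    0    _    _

Row 1 is complete and sums to -4; that is the magic constant.
Column 2 must total -4; the given cells sum to 0, so (2,2) = -4.
Main diagonal needs -4; the known cells sum to 6, so (4,4) = -10.
From anti-diagonal, -4 − (-16 + (-6) + 14) gives (2,3) = 4.
From row 2, -4 − (-4 + 4 + 10) gives (2,1) = -14.
Row 4: 14 + 0 + (-10) + ? = -4, so (4,3) = -8.
Column 1 needs -4; the known cells sum to 8, so (3,1) = -12.
From column 4, -4 − (-16 + 10 + (-10)) gives (3,4) = 12.

12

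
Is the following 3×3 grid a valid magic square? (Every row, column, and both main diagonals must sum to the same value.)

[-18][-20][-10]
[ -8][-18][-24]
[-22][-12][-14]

No — column 3 sums to -48 but main diagonal sums to -50.

Row 1: -18 + (-20) + (-10) = -48.
Row 2: -8 + (-18) + (-24) = -50.
Row 3: -22 + (-12) + (-14) = -48.
Column 1: -18 + (-8) + (-22) = -48.
Column 2: -20 + (-18) + (-12) = -50.
Column 3: -10 + (-24) + (-14) = -48.
Main diagonal: -18 + (-18) + (-14) = -50.
Anti-diagonal: -10 + (-18) + (-22) = -50.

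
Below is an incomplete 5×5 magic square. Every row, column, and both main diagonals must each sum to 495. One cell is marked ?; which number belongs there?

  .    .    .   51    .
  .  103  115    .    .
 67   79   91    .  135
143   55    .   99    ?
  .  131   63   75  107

From row 3, 495 − (67 + 79 + 91 + 135) gives (3,4) = 123.
From row 5, 495 − (131 + 63 + 75 + 107) gives (5,1) = 119.
The remaining cell in column 2 is (1,2) = 495 − 368 = 127.
Column 4 needs 495; the known cells sum to 348, so (2,4) = 147.
The remaining cell in main diagonal is (1,1) = 495 − 400 = 95.
From anti-diagonal, 495 − (147 + 91 + 55 + 119) gives (1,5) = 83.
From row 1, 495 − (95 + 127 + 51 + 83) gives (1,3) = 139.
From column 1, 495 − (95 + 67 + 143 + 119) gives (2,1) = 71.
From column 3, 495 − (139 + 115 + 91 + 63) gives (4,3) = 87.
From row 2, 495 − (71 + 103 + 115 + 147) gives (2,5) = 59.
The remaining cell in row 4 is (4,5) = 495 − 384 = 111.

111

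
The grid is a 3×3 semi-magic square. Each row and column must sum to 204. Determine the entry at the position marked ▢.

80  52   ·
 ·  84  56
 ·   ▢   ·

The remaining cell in row 1 is (1,3) = 204 − 132 = 72.
Row 2 needs 204; the known cells sum to 140, so (2,1) = 64.
Column 1: 80 + 64 + ? = 204, so (3,1) = 60.
From column 2, 204 − (52 + 84) gives (3,2) = 68.

68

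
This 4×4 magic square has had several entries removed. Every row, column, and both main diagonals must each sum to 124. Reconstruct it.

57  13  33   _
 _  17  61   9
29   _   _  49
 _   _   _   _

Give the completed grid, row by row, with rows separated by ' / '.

57 13 33 21 / 37 17 61 9 / 29 41 5 49 / 1 53 25 45

The remaining cell in row 1 is (1,4) = 124 − 103 = 21.
The remaining cell in row 2 is (2,1) = 124 − 87 = 37.
The remaining cell in column 1 is (4,1) = 124 − 123 = 1.
From column 4, 124 − (21 + 9 + 49) gives (4,4) = 45.
Main diagonal needs 124; the known cells sum to 119, so (3,3) = 5.
Anti-diagonal must total 124; the given cells sum to 83, so (3,2) = 41.
From column 2, 124 − (13 + 17 + 41) gives (4,2) = 53.
Column 3 needs 124; the known cells sum to 99, so (4,3) = 25.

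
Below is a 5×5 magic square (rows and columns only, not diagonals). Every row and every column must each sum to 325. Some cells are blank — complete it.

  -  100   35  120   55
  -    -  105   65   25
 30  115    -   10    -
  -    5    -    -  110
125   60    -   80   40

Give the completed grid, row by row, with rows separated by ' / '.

15 100 35 120 55 / 85 45 105 65 25 / 30 115 75 10 95 / 70 5 90 50 110 / 125 60 20 80 40

Using row 1: 100 + 35 + 120 + 55 + ? → (1,1) = 325 − 310 = 15.
Row 5 must total 325; the given cells sum to 305, so (5,3) = 20.
Column 2 must total 325; the given cells sum to 280, so (2,2) = 45.
Column 4 needs 325; the known cells sum to 275, so (4,4) = 50.
Column 5: 55 + 25 + 110 + 40 + ? = 325, so (3,5) = 95.
From row 2, 325 − (45 + 105 + 65 + 25) gives (2,1) = 85.
Row 3 must total 325; the given cells sum to 250, so (3,3) = 75.
Using column 1: 15 + 85 + 30 + 125 + ? → (4,1) = 325 − 255 = 70.
Using column 3: 35 + 105 + 75 + 20 + ? → (4,3) = 325 − 235 = 90.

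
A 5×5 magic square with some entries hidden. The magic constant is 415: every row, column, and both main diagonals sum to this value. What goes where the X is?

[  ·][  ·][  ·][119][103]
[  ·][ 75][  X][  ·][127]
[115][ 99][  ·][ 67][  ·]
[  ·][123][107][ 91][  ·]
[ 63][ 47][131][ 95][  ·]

59

From row 5, 415 − (63 + 47 + 131 + 95) gives (5,5) = 79.
Column 2: 75 + 99 + 123 + 47 + ? = 415, so (1,2) = 71.
Column 4: 119 + 67 + 91 + 95 + ? = 415, so (2,4) = 43.
From anti-diagonal, 415 − (103 + 43 + 123 + 63) gives (3,3) = 83.
Row 3 needs 415; the known cells sum to 364, so (3,5) = 51.
Column 5 must total 415; the given cells sum to 360, so (4,5) = 55.
The remaining cell in main diagonal is (1,1) = 415 − 328 = 87.
Row 1: 87 + 71 + 119 + 103 + ? = 415, so (1,3) = 35.
Row 4 needs 415; the known cells sum to 376, so (4,1) = 39.
The remaining cell in column 1 is (2,1) = 415 − 304 = 111.
The remaining cell in column 3 is (2,3) = 415 − 356 = 59.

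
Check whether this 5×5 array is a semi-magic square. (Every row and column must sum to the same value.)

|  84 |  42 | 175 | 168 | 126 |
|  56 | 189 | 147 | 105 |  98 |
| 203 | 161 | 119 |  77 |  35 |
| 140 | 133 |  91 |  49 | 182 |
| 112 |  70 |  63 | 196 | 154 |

Yes

Row 1: 84 + 42 + 175 + 168 + 126 = 595.
Row 2: 56 + 189 + 147 + 105 + 98 = 595.
Row 3: 203 + 161 + 119 + 77 + 35 = 595.
Row 4: 140 + 133 + 91 + 49 + 182 = 595.
Row 5: 112 + 70 + 63 + 196 + 154 = 595.
Column 1: 84 + 56 + 203 + 140 + 112 = 595.
Column 2: 42 + 189 + 161 + 133 + 70 = 595.
Column 3: 175 + 147 + 119 + 91 + 63 = 595.
Column 4: 168 + 105 + 77 + 49 + 196 = 595.
Column 5: 126 + 98 + 35 + 182 + 154 = 595.
All lines sum to 595.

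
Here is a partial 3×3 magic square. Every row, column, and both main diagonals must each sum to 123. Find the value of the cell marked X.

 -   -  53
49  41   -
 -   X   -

Row 2: 49 + 41 + ? = 123, so (2,3) = 33.
From column 3, 123 − (53 + 33) gives (3,3) = 37.
Main diagonal needs 123; the known cells sum to 78, so (1,1) = 45.
The remaining cell in anti-diagonal is (3,1) = 123 − 94 = 29.
Row 1 needs 123; the known cells sum to 98, so (1,2) = 25.
The remaining cell in row 3 is (3,2) = 123 − 66 = 57.

57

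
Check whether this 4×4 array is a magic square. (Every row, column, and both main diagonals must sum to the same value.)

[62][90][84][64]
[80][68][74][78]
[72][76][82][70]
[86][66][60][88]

Row 1: 62 + 90 + 84 + 64 = 300.
Row 2: 80 + 68 + 74 + 78 = 300.
Row 3: 72 + 76 + 82 + 70 = 300.
Row 4: 86 + 66 + 60 + 88 = 300.
Column 1: 62 + 80 + 72 + 86 = 300.
Column 2: 90 + 68 + 76 + 66 = 300.
Column 3: 84 + 74 + 82 + 60 = 300.
Column 4: 64 + 78 + 70 + 88 = 300.
Main diagonal: 62 + 68 + 82 + 88 = 300.
Anti-diagonal: 64 + 74 + 76 + 86 = 300.
All lines sum to 300.

Yes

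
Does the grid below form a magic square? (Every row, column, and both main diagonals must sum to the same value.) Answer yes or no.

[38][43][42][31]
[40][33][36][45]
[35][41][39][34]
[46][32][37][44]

Row 1: 38 + 43 + 42 + 31 = 154.
Row 2: 40 + 33 + 36 + 45 = 154.
Row 3: 35 + 41 + 39 + 34 = 149.
Row 4: 46 + 32 + 37 + 44 = 159.
Column 1: 38 + 40 + 35 + 46 = 159.
Column 2: 43 + 33 + 41 + 32 = 149.
Column 3: 42 + 36 + 39 + 37 = 154.
Column 4: 31 + 45 + 34 + 44 = 154.
Main diagonal: 38 + 33 + 39 + 44 = 154.
Anti-diagonal: 31 + 36 + 41 + 46 = 154.

No — row 3 sums to 149 but column 3 sums to 154.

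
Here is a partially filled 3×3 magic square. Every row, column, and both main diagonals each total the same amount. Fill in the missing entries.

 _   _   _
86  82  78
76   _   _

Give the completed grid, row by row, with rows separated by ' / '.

Row 2 is already complete: 86 + 82 + 78 = 246, so that is the magic constant.
Using column 1: 86 + 76 + ? → (1,1) = 246 − 162 = 84.
The remaining cell in main diagonal is (3,3) = 246 − 166 = 80.
Using anti-diagonal: 82 + 76 + ? → (1,3) = 246 − 158 = 88.
Row 1 needs 246; the known cells sum to 172, so (1,2) = 74.
Row 3: 76 + 80 + ? = 246, so (3,2) = 90.

84 74 88 / 86 82 78 / 76 90 80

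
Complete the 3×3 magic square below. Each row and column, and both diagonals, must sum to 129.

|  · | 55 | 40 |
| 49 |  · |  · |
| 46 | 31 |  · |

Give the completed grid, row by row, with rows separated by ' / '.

34 55 40 / 49 43 37 / 46 31 52

From row 1, 129 − (55 + 40) gives (1,1) = 34.
Row 3 needs 129; the known cells sum to 77, so (3,3) = 52.
The remaining cell in column 2 is (2,2) = 129 − 86 = 43.
Using column 3: 40 + 52 + ? → (2,3) = 129 − 92 = 37.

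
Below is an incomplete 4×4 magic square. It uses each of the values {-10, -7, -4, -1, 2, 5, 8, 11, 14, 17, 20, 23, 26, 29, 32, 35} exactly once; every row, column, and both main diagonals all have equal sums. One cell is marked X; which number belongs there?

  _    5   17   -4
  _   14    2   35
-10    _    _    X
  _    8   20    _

The 16 entries sum to 200, so each line sums to 200/4 = 50.
From row 1, 50 − (5 + 17 + (-4)) gives (1,1) = 32.
Row 2: 14 + 2 + 35 + ? = 50, so (2,1) = -1.
Column 1 must total 50; the given cells sum to 21, so (4,1) = 29.
From column 2, 50 − (5 + 14 + 8) gives (3,2) = 23.
The remaining cell in column 3 is (3,3) = 50 − 39 = 11.
Main diagonal needs 50; the known cells sum to 57, so (4,4) = -7.
Row 3 must total 50; the given cells sum to 24, so (3,4) = 26.

26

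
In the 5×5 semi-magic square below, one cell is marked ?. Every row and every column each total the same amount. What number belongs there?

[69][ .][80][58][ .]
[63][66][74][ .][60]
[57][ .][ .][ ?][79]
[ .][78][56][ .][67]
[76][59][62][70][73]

Row 5 is complete and sums to 340; that is the magic constant.
Row 2 needs 340; the known cells sum to 263, so (2,4) = 77.
Column 1: 69 + 63 + 57 + 76 + ? = 340, so (4,1) = 75.
Column 3 must total 340; the given cells sum to 272, so (3,3) = 68.
Column 5: 60 + 79 + 67 + 73 + ? = 340, so (1,5) = 61.
The remaining cell in row 1 is (1,2) = 340 − 268 = 72.
Row 4: 75 + 78 + 56 + 67 + ? = 340, so (4,4) = 64.
The remaining cell in column 2 is (3,2) = 340 − 275 = 65.
From column 4, 340 − (58 + 77 + 64 + 70) gives (3,4) = 71.

71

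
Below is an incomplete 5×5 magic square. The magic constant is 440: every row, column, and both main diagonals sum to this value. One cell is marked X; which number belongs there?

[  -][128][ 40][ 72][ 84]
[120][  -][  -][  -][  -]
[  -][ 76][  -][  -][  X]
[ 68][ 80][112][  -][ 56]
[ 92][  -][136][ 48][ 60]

From row 1, 440 − (128 + 40 + 72 + 84) gives (1,1) = 116.
Row 4 needs 440; the known cells sum to 316, so (4,4) = 124.
Row 5 must total 440; the given cells sum to 336, so (5,2) = 104.
The remaining cell in column 1 is (3,1) = 440 − 396 = 44.
From column 2, 440 − (128 + 76 + 80 + 104) gives (2,2) = 52.
Main diagonal must total 440; the given cells sum to 352, so (3,3) = 88.
The remaining cell in anti-diagonal is (2,4) = 440 − 344 = 96.
Column 3 needs 440; the known cells sum to 376, so (2,3) = 64.
The remaining cell in column 4 is (3,4) = 440 − 340 = 100.
Using row 2: 120 + 52 + 64 + 96 + ? → (2,5) = 440 − 332 = 108.
Row 3 needs 440; the known cells sum to 308, so (3,5) = 132.

132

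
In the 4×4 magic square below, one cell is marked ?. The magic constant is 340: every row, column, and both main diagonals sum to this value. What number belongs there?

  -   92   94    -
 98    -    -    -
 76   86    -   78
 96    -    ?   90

Row 3 must total 340; the given cells sum to 240, so (3,3) = 100.
Column 1 must total 340; the given cells sum to 270, so (1,1) = 70.
Main diagonal needs 340; the known cells sum to 260, so (2,2) = 80.
Row 1: 70 + 92 + 94 + ? = 340, so (1,4) = 84.
Using column 2: 92 + 80 + 86 + ? → (4,2) = 340 − 258 = 82.
Column 4 needs 340; the known cells sum to 252, so (2,4) = 88.
Anti-diagonal needs 340; the known cells sum to 266, so (2,3) = 74.
Using row 4: 96 + 82 + 90 + ? → (4,3) = 340 − 268 = 72.

72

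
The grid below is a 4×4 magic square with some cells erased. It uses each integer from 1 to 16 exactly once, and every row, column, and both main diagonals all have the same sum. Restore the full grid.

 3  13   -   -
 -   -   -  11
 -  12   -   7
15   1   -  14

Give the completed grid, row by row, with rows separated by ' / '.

3 13 16 2 / 10 8 5 11 / 6 12 9 7 / 15 1 4 14

The entries are 1 through 16, which sum to 136, so each line sums to 136/4 = 34.
Row 4 needs 34; the known cells sum to 30, so (4,3) = 4.
Column 2 must total 34; the given cells sum to 26, so (2,2) = 8.
Column 4 must total 34; the given cells sum to 32, so (1,4) = 2.
The remaining cell in main diagonal is (3,3) = 34 − 25 = 9.
Anti-diagonal needs 34; the known cells sum to 29, so (2,3) = 5.
Row 1: 3 + 13 + 2 + ? = 34, so (1,3) = 16.
Row 2 must total 34; the given cells sum to 24, so (2,1) = 10.
From row 3, 34 − (12 + 9 + 7) gives (3,1) = 6.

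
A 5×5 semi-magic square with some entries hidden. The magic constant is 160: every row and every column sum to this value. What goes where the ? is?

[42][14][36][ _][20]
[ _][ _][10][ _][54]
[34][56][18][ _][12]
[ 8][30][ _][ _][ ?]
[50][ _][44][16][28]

46

From row 1, 160 − (42 + 14 + 36 + 20) gives (1,4) = 48.
Using row 3: 34 + 56 + 18 + 12 + ? → (3,4) = 160 − 120 = 40.
Row 5: 50 + 44 + 16 + 28 + ? = 160, so (5,2) = 22.
The remaining cell in column 1 is (2,1) = 160 − 134 = 26.
Column 2 must total 160; the given cells sum to 122, so (2,2) = 38.
Column 3: 36 + 10 + 18 + 44 + ? = 160, so (4,3) = 52.
From column 5, 160 − (20 + 54 + 12 + 28) gives (4,5) = 46.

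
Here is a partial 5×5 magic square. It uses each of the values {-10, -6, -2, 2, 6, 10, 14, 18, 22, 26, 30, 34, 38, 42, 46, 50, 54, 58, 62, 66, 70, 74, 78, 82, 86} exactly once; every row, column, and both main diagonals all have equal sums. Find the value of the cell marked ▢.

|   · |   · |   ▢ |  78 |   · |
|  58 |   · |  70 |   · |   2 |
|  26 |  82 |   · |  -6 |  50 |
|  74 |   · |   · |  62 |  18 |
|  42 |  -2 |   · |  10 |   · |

22

The 25 entries sum to 950, so each line sums to 950/5 = 190.
Using row 3: 26 + 82 + (-6) + 50 + ? → (3,3) = 190 − 152 = 38.
From column 1, 190 − (58 + 26 + 74 + 42) gives (1,1) = -10.
Using column 4: 78 + (-6) + 62 + 10 + ? → (2,4) = 190 − 144 = 46.
Row 2: 58 + 70 + 46 + 2 + ? = 190, so (2,2) = 14.
Main diagonal: -10 + 14 + 38 + 62 + ? = 190, so (5,5) = 86.
Row 5 must total 190; the given cells sum to 136, so (5,3) = 54.
Column 5 must total 190; the given cells sum to 156, so (1,5) = 34.
Anti-diagonal needs 190; the known cells sum to 160, so (4,2) = 30.
Row 4: 74 + 30 + 62 + 18 + ? = 190, so (4,3) = 6.
The remaining cell in column 2 is (1,2) = 190 − 124 = 66.
From column 3, 190 − (70 + 38 + 6 + 54) gives (1,3) = 22.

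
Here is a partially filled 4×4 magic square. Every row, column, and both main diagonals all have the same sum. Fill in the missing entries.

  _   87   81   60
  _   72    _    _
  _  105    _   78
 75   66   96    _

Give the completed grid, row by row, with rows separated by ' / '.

Column 2 is already complete: 87 + 72 + 105 + 66 = 330, so that is the magic constant.
The remaining cell in row 1 is (1,1) = 330 − 228 = 102.
From row 4, 330 − (75 + 66 + 96) gives (4,4) = 93.
Using column 4: 60 + 78 + 93 + ? → (2,4) = 330 − 231 = 99.
Main diagonal must total 330; the given cells sum to 267, so (3,3) = 63.
Using anti-diagonal: 60 + 105 + 75 + ? → (2,3) = 330 − 240 = 90.
Using row 2: 72 + 90 + 99 + ? → (2,1) = 330 − 261 = 69.
Using row 3: 105 + 63 + 78 + ? → (3,1) = 330 − 246 = 84.

102 87 81 60 / 69 72 90 99 / 84 105 63 78 / 75 66 96 93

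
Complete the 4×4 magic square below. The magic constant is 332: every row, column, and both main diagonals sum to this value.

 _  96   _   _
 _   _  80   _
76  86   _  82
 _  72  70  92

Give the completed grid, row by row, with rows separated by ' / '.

The remaining cell in row 3 is (3,3) = 332 − 244 = 88.
Row 4 needs 332; the known cells sum to 234, so (4,1) = 98.
From column 2, 332 − (96 + 86 + 72) gives (2,2) = 78.
Using column 3: 80 + 88 + 70 + ? → (1,3) = 332 − 238 = 94.
From main diagonal, 332 − (78 + 88 + 92) gives (1,1) = 74.
Anti-diagonal needs 332; the known cells sum to 264, so (1,4) = 68.
Column 1 needs 332; the known cells sum to 248, so (2,1) = 84.
Using column 4: 68 + 82 + 92 + ? → (2,4) = 332 − 242 = 90.

74 96 94 68 / 84 78 80 90 / 76 86 88 82 / 98 72 70 92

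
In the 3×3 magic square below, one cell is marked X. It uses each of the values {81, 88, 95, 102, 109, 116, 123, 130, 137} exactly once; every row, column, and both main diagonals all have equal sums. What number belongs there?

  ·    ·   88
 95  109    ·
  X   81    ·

130

The 9 entries sum to 981, so each line sums to 981/3 = 327.
Row 2: 95 + 109 + ? = 327, so (2,3) = 123.
Column 2 must total 327; the given cells sum to 190, so (1,2) = 137.
Using column 3: 88 + 123 + ? → (3,3) = 327 − 211 = 116.
Main diagonal: 109 + 116 + ? = 327, so (1,1) = 102.
Using anti-diagonal: 88 + 109 + ? → (3,1) = 327 − 197 = 130.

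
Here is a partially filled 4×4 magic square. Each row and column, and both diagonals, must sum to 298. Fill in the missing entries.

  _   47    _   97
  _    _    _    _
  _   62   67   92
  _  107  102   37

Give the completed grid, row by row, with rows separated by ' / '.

112 47 42 97 / 57 82 87 72 / 77 62 67 92 / 52 107 102 37

The remaining cell in row 3 is (3,1) = 298 − 221 = 77.
Row 4 must total 298; the given cells sum to 246, so (4,1) = 52.
Column 2 needs 298; the known cells sum to 216, so (2,2) = 82.
Column 4: 97 + 92 + 37 + ? = 298, so (2,4) = 72.
Main diagonal: 82 + 67 + 37 + ? = 298, so (1,1) = 112.
Using anti-diagonal: 97 + 62 + 52 + ? → (2,3) = 298 − 211 = 87.
From row 1, 298 − (112 + 47 + 97) gives (1,3) = 42.
The remaining cell in row 2 is (2,1) = 298 − 241 = 57.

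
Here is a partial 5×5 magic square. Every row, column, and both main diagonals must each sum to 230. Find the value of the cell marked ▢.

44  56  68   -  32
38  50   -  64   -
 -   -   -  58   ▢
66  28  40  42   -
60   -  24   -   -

70

Row 1 needs 230; the known cells sum to 200, so (1,4) = 30.
The remaining cell in row 4 is (4,5) = 230 − 176 = 54.
From column 1, 230 − (44 + 38 + 66 + 60) gives (3,1) = 22.
The remaining cell in column 4 is (5,4) = 230 − 194 = 36.
Anti-diagonal needs 230; the known cells sum to 184, so (3,3) = 46.
Column 3 must total 230; the given cells sum to 178, so (2,3) = 52.
Using main diagonal: 44 + 50 + 46 + 42 + ? → (5,5) = 230 − 182 = 48.
From row 2, 230 − (38 + 50 + 52 + 64) gives (2,5) = 26.
Row 5: 60 + 24 + 36 + 48 + ? = 230, so (5,2) = 62.
From column 2, 230 − (56 + 50 + 28 + 62) gives (3,2) = 34.
Column 5: 32 + 26 + 54 + 48 + ? = 230, so (3,5) = 70.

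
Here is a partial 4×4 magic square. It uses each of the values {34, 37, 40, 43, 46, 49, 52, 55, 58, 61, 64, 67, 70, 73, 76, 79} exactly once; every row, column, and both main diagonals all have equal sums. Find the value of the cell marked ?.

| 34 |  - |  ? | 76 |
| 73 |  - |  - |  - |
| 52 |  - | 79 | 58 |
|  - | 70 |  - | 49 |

61

The 16 entries sum to 904, so each line sums to 904/4 = 226.
From row 3, 226 − (52 + 79 + 58) gives (3,2) = 37.
Column 1: 34 + 73 + 52 + ? = 226, so (4,1) = 67.
From column 4, 226 − (76 + 58 + 49) gives (2,4) = 43.
Using main diagonal: 34 + 79 + 49 + ? → (2,2) = 226 − 162 = 64.
Anti-diagonal needs 226; the known cells sum to 180, so (2,3) = 46.
Row 4 must total 226; the given cells sum to 186, so (4,3) = 40.
Column 2 must total 226; the given cells sum to 171, so (1,2) = 55.
Column 3 needs 226; the known cells sum to 165, so (1,3) = 61.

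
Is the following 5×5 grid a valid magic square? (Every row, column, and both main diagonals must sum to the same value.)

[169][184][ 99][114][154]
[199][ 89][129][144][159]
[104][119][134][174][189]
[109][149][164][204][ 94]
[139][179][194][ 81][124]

Row 1: 169 + 184 + 99 + 114 + 154 = 720.
Row 2: 199 + 89 + 129 + 144 + 159 = 720.
Row 3: 104 + 119 + 134 + 174 + 189 = 720.
Row 4: 109 + 149 + 164 + 204 + 94 = 720.
Row 5: 139 + 179 + 194 + 81 + 124 = 717.
Column 1: 169 + 199 + 104 + 109 + 139 = 720.
Column 2: 184 + 89 + 119 + 149 + 179 = 720.
Column 3: 99 + 129 + 134 + 164 + 194 = 720.
Column 4: 114 + 144 + 174 + 204 + 81 = 717.
Column 5: 154 + 159 + 189 + 94 + 124 = 720.
Main diagonal: 169 + 89 + 134 + 204 + 124 = 720.
Anti-diagonal: 154 + 144 + 134 + 149 + 139 = 720.

No — column 3 sums to 720 but column 4 sums to 717.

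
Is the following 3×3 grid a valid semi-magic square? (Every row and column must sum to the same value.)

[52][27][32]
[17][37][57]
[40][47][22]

Row 1: 52 + 27 + 32 = 111.
Row 2: 17 + 37 + 57 = 111.
Row 3: 40 + 47 + 22 = 109.
Column 1: 52 + 17 + 40 = 109.
Column 2: 27 + 37 + 47 = 111.
Column 3: 32 + 57 + 22 = 111.

No — column 1 sums to 109 but column 3 sums to 111.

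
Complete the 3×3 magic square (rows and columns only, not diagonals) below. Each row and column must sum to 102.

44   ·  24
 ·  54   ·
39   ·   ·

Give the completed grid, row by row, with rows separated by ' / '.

44 34 24 / 19 54 29 / 39 14 49

Row 1 needs 102; the known cells sum to 68, so (1,2) = 34.
Column 1: 44 + 39 + ? = 102, so (2,1) = 19.
The remaining cell in column 2 is (3,2) = 102 − 88 = 14.
The remaining cell in row 2 is (2,3) = 102 − 73 = 29.
The remaining cell in row 3 is (3,3) = 102 − 53 = 49.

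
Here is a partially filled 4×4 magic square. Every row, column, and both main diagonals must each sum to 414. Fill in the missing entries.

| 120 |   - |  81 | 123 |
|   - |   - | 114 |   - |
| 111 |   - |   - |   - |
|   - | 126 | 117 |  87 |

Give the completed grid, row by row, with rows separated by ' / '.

120 90 81 123 / 99 105 114 96 / 111 93 102 108 / 84 126 117 87

Using row 1: 120 + 81 + 123 + ? → (1,2) = 414 − 324 = 90.
From row 4, 414 − (126 + 117 + 87) gives (4,1) = 84.
Column 1 must total 414; the given cells sum to 315, so (2,1) = 99.
Column 3 needs 414; the known cells sum to 312, so (3,3) = 102.
Main diagonal: 120 + 102 + 87 + ? = 414, so (2,2) = 105.
Anti-diagonal must total 414; the given cells sum to 321, so (3,2) = 93.
Row 2: 99 + 105 + 114 + ? = 414, so (2,4) = 96.
The remaining cell in row 3 is (3,4) = 414 − 306 = 108.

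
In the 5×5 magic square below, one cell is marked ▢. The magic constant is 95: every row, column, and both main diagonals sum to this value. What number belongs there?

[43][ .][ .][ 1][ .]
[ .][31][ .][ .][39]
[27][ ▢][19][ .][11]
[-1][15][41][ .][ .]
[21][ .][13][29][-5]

3

From row 5, 95 − (21 + 13 + 29 + (-5)) gives (5,2) = 37.
Column 1 needs 95; the known cells sum to 90, so (2,1) = 5.
Main diagonal must total 95; the given cells sum to 88, so (4,4) = 7.
Row 4: -1 + 15 + 41 + 7 + ? = 95, so (4,5) = 33.
Using column 5: 39 + 11 + 33 + (-5) + ? → (1,5) = 95 − 78 = 17.
Using anti-diagonal: 17 + 19 + 15 + 21 + ? → (2,4) = 95 − 72 = 23.
From row 2, 95 − (5 + 31 + 23 + 39) gives (2,3) = -3.
Column 3 must total 95; the given cells sum to 70, so (1,3) = 25.
Using column 4: 1 + 23 + 7 + 29 + ? → (3,4) = 95 − 60 = 35.
Row 1 needs 95; the known cells sum to 86, so (1,2) = 9.
Row 3 needs 95; the known cells sum to 92, so (3,2) = 3.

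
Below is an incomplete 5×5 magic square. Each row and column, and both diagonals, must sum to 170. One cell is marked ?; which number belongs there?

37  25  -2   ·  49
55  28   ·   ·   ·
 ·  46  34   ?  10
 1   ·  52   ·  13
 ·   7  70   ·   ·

22

Row 1 needs 170; the known cells sum to 109, so (1,4) = 61.
From column 2, 170 − (25 + 28 + 46 + 7) gives (4,2) = 64.
Column 3 must total 170; the given cells sum to 154, so (2,3) = 16.
Row 4: 1 + 64 + 52 + 13 + ? = 170, so (4,4) = 40.
Main diagonal: 37 + 28 + 34 + 40 + ? = 170, so (5,5) = 31.
Column 5 needs 170; the known cells sum to 103, so (2,5) = 67.
Row 2 must total 170; the given cells sum to 166, so (2,4) = 4.
Anti-diagonal must total 170; the given cells sum to 151, so (5,1) = 19.
The remaining cell in row 5 is (5,4) = 170 − 127 = 43.
The remaining cell in column 1 is (3,1) = 170 − 112 = 58.
Using column 4: 61 + 4 + 40 + 43 + ? → (3,4) = 170 − 148 = 22.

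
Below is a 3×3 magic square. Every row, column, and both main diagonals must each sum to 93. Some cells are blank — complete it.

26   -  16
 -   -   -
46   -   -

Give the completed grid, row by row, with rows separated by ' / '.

26 51 16 / 21 31 41 / 46 11 36

Row 1 must total 93; the given cells sum to 42, so (1,2) = 51.
Using column 1: 26 + 46 + ? → (2,1) = 93 − 72 = 21.
Using anti-diagonal: 16 + 46 + ? → (2,2) = 93 − 62 = 31.
Row 2 needs 93; the known cells sum to 52, so (2,3) = 41.
The remaining cell in column 2 is (3,2) = 93 − 82 = 11.
Column 3: 16 + 41 + ? = 93, so (3,3) = 36.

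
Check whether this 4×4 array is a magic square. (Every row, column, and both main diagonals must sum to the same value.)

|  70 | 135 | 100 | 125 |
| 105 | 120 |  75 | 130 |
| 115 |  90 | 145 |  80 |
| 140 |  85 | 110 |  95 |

Row 1: 70 + 135 + 100 + 125 = 430.
Row 2: 105 + 120 + 75 + 130 = 430.
Row 3: 115 + 90 + 145 + 80 = 430.
Row 4: 140 + 85 + 110 + 95 = 430.
Column 1: 70 + 105 + 115 + 140 = 430.
Column 2: 135 + 120 + 90 + 85 = 430.
Column 3: 100 + 75 + 145 + 110 = 430.
Column 4: 125 + 130 + 80 + 95 = 430.
Main diagonal: 70 + 120 + 145 + 95 = 430.
Anti-diagonal: 125 + 75 + 90 + 140 = 430.
All lines sum to 430.

Yes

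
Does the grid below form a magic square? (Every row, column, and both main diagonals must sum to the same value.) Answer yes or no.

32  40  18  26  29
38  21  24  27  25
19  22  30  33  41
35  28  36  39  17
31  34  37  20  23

Row 1: 32 + 40 + 18 + 26 + 29 = 145.
Row 2: 38 + 21 + 24 + 27 + 25 = 135.
Row 3: 19 + 22 + 30 + 33 + 41 = 145.
Row 4: 35 + 28 + 36 + 39 + 17 = 155.
Row 5: 31 + 34 + 37 + 20 + 23 = 145.
Column 1: 32 + 38 + 19 + 35 + 31 = 155.
Column 2: 40 + 21 + 22 + 28 + 34 = 145.
Column 3: 18 + 24 + 30 + 36 + 37 = 145.
Column 4: 26 + 27 + 33 + 39 + 20 = 145.
Column 5: 29 + 25 + 41 + 17 + 23 = 135.
Main diagonal: 32 + 21 + 30 + 39 + 23 = 145.
Anti-diagonal: 29 + 27 + 30 + 28 + 31 = 145.

No — column 1 sums to 155 but row 5 sums to 145.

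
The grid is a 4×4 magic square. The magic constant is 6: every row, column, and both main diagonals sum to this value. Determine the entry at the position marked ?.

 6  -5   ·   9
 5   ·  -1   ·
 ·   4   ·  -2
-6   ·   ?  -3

8

The remaining cell in row 1 is (1,3) = 6 − 10 = -4.
Column 1: 6 + 5 + (-6) + ? = 6, so (3,1) = 1.
Column 4 must total 6; the given cells sum to 4, so (2,4) = 2.
Row 2: 5 + (-1) + 2 + ? = 6, so (2,2) = 0.
Row 3 must total 6; the given cells sum to 3, so (3,3) = 3.
Column 2 must total 6; the given cells sum to -1, so (4,2) = 7.
Using column 3: -4 + (-1) + 3 + ? → (4,3) = 6 − (-2) = 8.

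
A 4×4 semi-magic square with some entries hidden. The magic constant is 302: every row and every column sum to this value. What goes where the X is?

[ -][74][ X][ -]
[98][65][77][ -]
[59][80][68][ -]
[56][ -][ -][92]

86

From row 2, 302 − (98 + 65 + 77) gives (2,4) = 62.
The remaining cell in row 3 is (3,4) = 302 − 207 = 95.
Column 1: 98 + 59 + 56 + ? = 302, so (1,1) = 89.
Column 2 must total 302; the given cells sum to 219, so (4,2) = 83.
Column 4 must total 302; the given cells sum to 249, so (1,4) = 53.
Row 1 must total 302; the given cells sum to 216, so (1,3) = 86.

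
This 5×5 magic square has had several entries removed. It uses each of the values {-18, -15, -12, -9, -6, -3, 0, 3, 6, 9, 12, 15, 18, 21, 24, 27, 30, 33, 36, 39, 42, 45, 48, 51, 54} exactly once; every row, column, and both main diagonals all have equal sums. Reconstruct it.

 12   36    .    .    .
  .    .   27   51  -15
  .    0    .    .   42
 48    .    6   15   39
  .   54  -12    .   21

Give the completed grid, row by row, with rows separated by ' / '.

The 25 entries sum to 450, so each line sums to 450/5 = 90.
The remaining cell in row 4 is (4,2) = 90 − 108 = -18.
The remaining cell in column 2 is (2,2) = 90 − 72 = 18.
Using column 5: -15 + 42 + 39 + 21 + ? → (1,5) = 90 − 87 = 3.
Main diagonal must total 90; the given cells sum to 66, so (3,3) = 24.
Anti-diagonal: 3 + 51 + 24 + (-18) + ? = 90, so (5,1) = 30.
Row 2: 18 + 27 + 51 + (-15) + ? = 90, so (2,1) = 9.
Row 5: 30 + 54 + (-12) + 21 + ? = 90, so (5,4) = -3.
The remaining cell in column 1 is (3,1) = 90 − 99 = -9.
Column 3 must total 90; the given cells sum to 45, so (1,3) = 45.
Row 1 must total 90; the given cells sum to 96, so (1,4) = -6.
Using row 3: -9 + 0 + 24 + 42 + ? → (3,4) = 90 − 57 = 33.

12 36 45 -6 3 / 9 18 27 51 -15 / -9 0 24 33 42 / 48 -18 6 15 39 / 30 54 -12 -3 21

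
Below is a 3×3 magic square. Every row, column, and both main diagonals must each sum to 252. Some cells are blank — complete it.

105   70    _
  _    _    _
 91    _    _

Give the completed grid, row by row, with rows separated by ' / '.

From row 1, 252 − (105 + 70) gives (1,3) = 77.
Column 1: 105 + 91 + ? = 252, so (2,1) = 56.
The remaining cell in anti-diagonal is (2,2) = 252 − 168 = 84.
From row 2, 252 − (56 + 84) gives (2,3) = 112.
Column 2: 70 + 84 + ? = 252, so (3,2) = 98.
The remaining cell in column 3 is (3,3) = 252 − 189 = 63.

105 70 77 / 56 84 112 / 91 98 63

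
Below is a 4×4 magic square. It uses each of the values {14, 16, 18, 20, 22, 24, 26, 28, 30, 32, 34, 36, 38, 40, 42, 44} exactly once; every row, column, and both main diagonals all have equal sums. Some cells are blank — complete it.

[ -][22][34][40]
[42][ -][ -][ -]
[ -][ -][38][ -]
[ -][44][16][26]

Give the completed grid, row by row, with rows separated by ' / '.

The 16 entries sum to 464, so each line sums to 464/4 = 116.
Row 1 needs 116; the known cells sum to 96, so (1,1) = 20.
From row 4, 116 − (44 + 16 + 26) gives (4,1) = 30.
Using column 1: 20 + 42 + 30 + ? → (3,1) = 116 − 92 = 24.
From column 3, 116 − (34 + 38 + 16) gives (2,3) = 28.
Main diagonal needs 116; the known cells sum to 84, so (2,2) = 32.
Anti-diagonal: 40 + 28 + 30 + ? = 116, so (3,2) = 18.
From row 2, 116 − (42 + 32 + 28) gives (2,4) = 14.
Row 3 needs 116; the known cells sum to 80, so (3,4) = 36.

20 22 34 40 / 42 32 28 14 / 24 18 38 36 / 30 44 16 26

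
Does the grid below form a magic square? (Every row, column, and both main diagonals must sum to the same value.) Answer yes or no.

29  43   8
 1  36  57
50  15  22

Row 1: 29 + 43 + 8 = 80.
Row 2: 1 + 36 + 57 = 94.
Row 3: 50 + 15 + 22 = 87.
Column 1: 29 + 1 + 50 = 80.
Column 2: 43 + 36 + 15 = 94.
Column 3: 8 + 57 + 22 = 87.
Main diagonal: 29 + 36 + 22 = 87.
Anti-diagonal: 8 + 36 + 50 = 94.

No — column 3 sums to 87 but anti-diagonal sums to 94.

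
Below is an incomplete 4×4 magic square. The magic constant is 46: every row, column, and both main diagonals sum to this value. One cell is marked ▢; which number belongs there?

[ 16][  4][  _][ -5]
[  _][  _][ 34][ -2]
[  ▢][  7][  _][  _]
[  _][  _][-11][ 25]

19

Using row 1: 16 + 4 + (-5) + ? → (1,3) = 46 − 15 = 31.
Column 3 must total 46; the given cells sum to 54, so (3,3) = -8.
From column 4, 46 − (-5 + (-2) + 25) gives (3,4) = 28.
From main diagonal, 46 − (16 + (-8) + 25) gives (2,2) = 13.
Using anti-diagonal: -5 + 34 + 7 + ? → (4,1) = 46 − 36 = 10.
Row 2 must total 46; the given cells sum to 45, so (2,1) = 1.
Row 3 needs 46; the known cells sum to 27, so (3,1) = 19.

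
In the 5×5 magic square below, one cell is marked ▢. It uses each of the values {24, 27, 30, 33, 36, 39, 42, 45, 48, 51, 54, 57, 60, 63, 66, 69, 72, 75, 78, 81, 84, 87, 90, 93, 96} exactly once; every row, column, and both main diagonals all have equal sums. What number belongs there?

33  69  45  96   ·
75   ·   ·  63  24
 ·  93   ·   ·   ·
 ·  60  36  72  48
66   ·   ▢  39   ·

78

The 25 entries sum to 1500, so each line sums to 1500/5 = 300.
Row 1 needs 300; the known cells sum to 243, so (1,5) = 57.
The remaining cell in row 4 is (4,1) = 300 − 216 = 84.
Using column 1: 33 + 75 + 84 + 66 + ? → (3,1) = 300 − 258 = 42.
From column 4, 300 − (96 + 63 + 72 + 39) gives (3,4) = 30.
Anti-diagonal: 57 + 63 + 60 + 66 + ? = 300, so (3,3) = 54.
Row 3 must total 300; the given cells sum to 219, so (3,5) = 81.
Using column 5: 57 + 24 + 81 + 48 + ? → (5,5) = 300 − 210 = 90.
Main diagonal: 33 + 54 + 72 + 90 + ? = 300, so (2,2) = 51.
From row 2, 300 − (75 + 51 + 63 + 24) gives (2,3) = 87.
Column 2: 69 + 51 + 93 + 60 + ? = 300, so (5,2) = 27.
The remaining cell in column 3 is (5,3) = 300 − 222 = 78.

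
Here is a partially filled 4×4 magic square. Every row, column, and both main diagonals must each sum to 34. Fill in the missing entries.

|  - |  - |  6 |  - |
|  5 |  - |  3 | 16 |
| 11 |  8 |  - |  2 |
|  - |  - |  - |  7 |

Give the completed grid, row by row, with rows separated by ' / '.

Row 2: 5 + 3 + 16 + ? = 34, so (2,2) = 10.
From row 3, 34 − (11 + 8 + 2) gives (3,3) = 13.
From column 3, 34 − (6 + 3 + 13) gives (4,3) = 12.
Column 4: 16 + 2 + 7 + ? = 34, so (1,4) = 9.
Main diagonal: 10 + 13 + 7 + ? = 34, so (1,1) = 4.
The remaining cell in anti-diagonal is (4,1) = 34 − 20 = 14.
Row 1 must total 34; the given cells sum to 19, so (1,2) = 15.
The remaining cell in row 4 is (4,2) = 34 − 33 = 1.

4 15 6 9 / 5 10 3 16 / 11 8 13 2 / 14 1 12 7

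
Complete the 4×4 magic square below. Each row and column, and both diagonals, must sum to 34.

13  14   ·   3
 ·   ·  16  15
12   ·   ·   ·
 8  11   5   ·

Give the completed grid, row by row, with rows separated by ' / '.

Row 1 must total 34; the given cells sum to 30, so (1,3) = 4.
Row 4 needs 34; the known cells sum to 24, so (4,4) = 10.
From column 1, 34 − (13 + 12 + 8) gives (2,1) = 1.
Using column 3: 4 + 16 + 5 + ? → (3,3) = 34 − 25 = 9.
Using column 4: 3 + 15 + 10 + ? → (3,4) = 34 − 28 = 6.
Using main diagonal: 13 + 9 + 10 + ? → (2,2) = 34 − 32 = 2.
Anti-diagonal: 3 + 16 + 8 + ? = 34, so (3,2) = 7.

13 14 4 3 / 1 2 16 15 / 12 7 9 6 / 8 11 5 10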